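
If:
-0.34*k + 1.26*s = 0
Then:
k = 3.70588235294118*s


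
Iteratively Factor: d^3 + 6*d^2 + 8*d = (d + 4)*(d^2 + 2*d) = (d + 2)*(d + 4)*(d)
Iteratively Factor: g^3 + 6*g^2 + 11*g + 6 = (g + 1)*(g^2 + 5*g + 6) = (g + 1)*(g + 3)*(g + 2)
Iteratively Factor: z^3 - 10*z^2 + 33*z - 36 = (z - 3)*(z^2 - 7*z + 12) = (z - 3)^2*(z - 4)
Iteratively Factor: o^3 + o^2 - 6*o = (o - 2)*(o^2 + 3*o) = (o - 2)*(o + 3)*(o)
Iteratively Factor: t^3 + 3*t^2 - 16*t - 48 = (t + 4)*(t^2 - t - 12) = (t - 4)*(t + 4)*(t + 3)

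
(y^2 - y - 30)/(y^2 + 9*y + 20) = (y - 6)/(y + 4)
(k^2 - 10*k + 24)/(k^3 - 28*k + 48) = (k - 6)/(k^2 + 4*k - 12)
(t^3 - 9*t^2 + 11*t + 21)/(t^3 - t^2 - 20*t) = (-t^3 + 9*t^2 - 11*t - 21)/(t*(-t^2 + t + 20))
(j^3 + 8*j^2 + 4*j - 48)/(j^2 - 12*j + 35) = (j^3 + 8*j^2 + 4*j - 48)/(j^2 - 12*j + 35)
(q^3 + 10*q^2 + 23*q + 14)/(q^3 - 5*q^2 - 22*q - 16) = (q + 7)/(q - 8)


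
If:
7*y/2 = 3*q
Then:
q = 7*y/6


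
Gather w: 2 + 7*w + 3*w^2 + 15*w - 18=3*w^2 + 22*w - 16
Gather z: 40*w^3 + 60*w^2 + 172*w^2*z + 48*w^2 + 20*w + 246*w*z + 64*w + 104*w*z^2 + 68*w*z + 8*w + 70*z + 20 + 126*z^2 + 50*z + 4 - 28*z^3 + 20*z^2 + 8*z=40*w^3 + 108*w^2 + 92*w - 28*z^3 + z^2*(104*w + 146) + z*(172*w^2 + 314*w + 128) + 24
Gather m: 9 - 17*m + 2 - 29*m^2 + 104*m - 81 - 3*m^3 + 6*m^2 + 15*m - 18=-3*m^3 - 23*m^2 + 102*m - 88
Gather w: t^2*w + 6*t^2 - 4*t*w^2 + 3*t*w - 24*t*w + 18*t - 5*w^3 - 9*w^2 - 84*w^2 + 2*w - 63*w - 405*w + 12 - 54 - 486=6*t^2 + 18*t - 5*w^3 + w^2*(-4*t - 93) + w*(t^2 - 21*t - 466) - 528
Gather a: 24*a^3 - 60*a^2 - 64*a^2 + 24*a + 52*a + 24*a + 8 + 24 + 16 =24*a^3 - 124*a^2 + 100*a + 48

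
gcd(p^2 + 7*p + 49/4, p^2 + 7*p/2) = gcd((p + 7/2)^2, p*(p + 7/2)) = p + 7/2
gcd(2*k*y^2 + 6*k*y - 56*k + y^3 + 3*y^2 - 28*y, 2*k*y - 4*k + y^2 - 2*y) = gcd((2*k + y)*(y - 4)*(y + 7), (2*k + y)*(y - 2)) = 2*k + y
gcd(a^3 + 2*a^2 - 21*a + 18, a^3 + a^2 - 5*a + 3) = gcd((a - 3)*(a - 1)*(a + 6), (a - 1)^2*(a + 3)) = a - 1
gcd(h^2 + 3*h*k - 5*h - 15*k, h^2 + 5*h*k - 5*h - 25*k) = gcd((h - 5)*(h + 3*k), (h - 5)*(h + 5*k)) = h - 5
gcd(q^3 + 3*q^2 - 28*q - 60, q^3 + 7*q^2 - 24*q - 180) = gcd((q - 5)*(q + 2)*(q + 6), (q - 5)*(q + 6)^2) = q^2 + q - 30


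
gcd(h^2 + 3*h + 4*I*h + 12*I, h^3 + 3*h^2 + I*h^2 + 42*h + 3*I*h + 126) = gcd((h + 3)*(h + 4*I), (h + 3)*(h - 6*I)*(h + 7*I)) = h + 3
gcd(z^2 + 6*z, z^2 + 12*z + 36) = z + 6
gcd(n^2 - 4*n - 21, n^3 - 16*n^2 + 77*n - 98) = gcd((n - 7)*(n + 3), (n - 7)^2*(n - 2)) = n - 7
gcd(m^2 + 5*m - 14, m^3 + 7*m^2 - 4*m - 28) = m^2 + 5*m - 14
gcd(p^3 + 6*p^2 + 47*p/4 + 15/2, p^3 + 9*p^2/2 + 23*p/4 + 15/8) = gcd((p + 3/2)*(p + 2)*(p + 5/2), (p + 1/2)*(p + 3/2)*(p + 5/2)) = p^2 + 4*p + 15/4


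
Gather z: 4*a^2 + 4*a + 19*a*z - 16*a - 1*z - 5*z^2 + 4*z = 4*a^2 - 12*a - 5*z^2 + z*(19*a + 3)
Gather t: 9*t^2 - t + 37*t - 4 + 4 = 9*t^2 + 36*t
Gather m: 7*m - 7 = 7*m - 7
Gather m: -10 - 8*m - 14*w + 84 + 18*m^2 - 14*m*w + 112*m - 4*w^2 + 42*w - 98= 18*m^2 + m*(104 - 14*w) - 4*w^2 + 28*w - 24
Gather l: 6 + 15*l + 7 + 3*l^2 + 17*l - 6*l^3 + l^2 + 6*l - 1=-6*l^3 + 4*l^2 + 38*l + 12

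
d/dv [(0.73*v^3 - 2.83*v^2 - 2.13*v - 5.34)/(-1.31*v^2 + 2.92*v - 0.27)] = (-0.9563*v^4 + 4.2632*v^3 - 11.6452*v^2 - 12.4626*v + 16.1679)/(1.7161*v^4 - 7.6504*v^3 + 9.2338*v^2 - 1.5768*v + 0.0729)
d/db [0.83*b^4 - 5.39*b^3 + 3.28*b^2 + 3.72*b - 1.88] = 3.32*b^3 - 16.17*b^2 + 6.56*b + 3.72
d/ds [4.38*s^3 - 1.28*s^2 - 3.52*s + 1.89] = 13.14*s^2 - 2.56*s - 3.52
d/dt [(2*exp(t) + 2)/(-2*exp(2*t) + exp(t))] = 2*(2*exp(2*t) + 4*exp(t) - 1)*exp(-t)/(4*exp(2*t) - 4*exp(t) + 1)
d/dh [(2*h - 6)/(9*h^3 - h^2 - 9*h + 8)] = 2*(9*h^3 - h^2 - 9*h + (h - 3)*(-27*h^2 + 2*h + 9) + 8)/(9*h^3 - h^2 - 9*h + 8)^2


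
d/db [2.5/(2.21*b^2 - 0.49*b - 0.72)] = (1.225 - 11.05*b)/(-2.21*b^2 + 0.49*b + 0.72)^2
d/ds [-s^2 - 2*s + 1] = -2*s - 2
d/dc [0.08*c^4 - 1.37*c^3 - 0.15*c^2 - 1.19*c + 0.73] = 0.32*c^3 - 4.11*c^2 - 0.3*c - 1.19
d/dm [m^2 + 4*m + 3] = 2*m + 4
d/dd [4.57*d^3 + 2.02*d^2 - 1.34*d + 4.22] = 13.71*d^2 + 4.04*d - 1.34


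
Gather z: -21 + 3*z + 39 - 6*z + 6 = 24 - 3*z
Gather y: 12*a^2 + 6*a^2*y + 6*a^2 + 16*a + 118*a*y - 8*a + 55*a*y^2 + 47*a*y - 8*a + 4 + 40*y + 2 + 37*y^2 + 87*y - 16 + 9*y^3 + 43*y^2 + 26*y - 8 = 18*a^2 + 9*y^3 + y^2*(55*a + 80) + y*(6*a^2 + 165*a + 153) - 18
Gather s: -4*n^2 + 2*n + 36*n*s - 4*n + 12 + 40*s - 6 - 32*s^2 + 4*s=-4*n^2 - 2*n - 32*s^2 + s*(36*n + 44) + 6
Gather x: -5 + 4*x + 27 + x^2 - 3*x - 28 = x^2 + x - 6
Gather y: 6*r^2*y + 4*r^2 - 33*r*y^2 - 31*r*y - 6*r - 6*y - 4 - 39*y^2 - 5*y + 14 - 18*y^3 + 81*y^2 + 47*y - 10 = 4*r^2 - 6*r - 18*y^3 + y^2*(42 - 33*r) + y*(6*r^2 - 31*r + 36)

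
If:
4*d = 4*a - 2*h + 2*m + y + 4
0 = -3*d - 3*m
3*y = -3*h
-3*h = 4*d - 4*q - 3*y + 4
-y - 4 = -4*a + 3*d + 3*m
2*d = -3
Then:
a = -1/16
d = -3/2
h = 17/4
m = 3/2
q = 47/8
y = -17/4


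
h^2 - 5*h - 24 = (h - 8)*(h + 3)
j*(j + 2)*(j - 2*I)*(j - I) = j^4 + 2*j^3 - 3*I*j^3 - 2*j^2 - 6*I*j^2 - 4*j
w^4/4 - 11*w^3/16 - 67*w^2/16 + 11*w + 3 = (w/4 + 1)*(w - 4)*(w - 3)*(w + 1/4)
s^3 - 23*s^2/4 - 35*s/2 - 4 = (s - 8)*(s + 1/4)*(s + 2)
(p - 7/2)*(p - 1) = p^2 - 9*p/2 + 7/2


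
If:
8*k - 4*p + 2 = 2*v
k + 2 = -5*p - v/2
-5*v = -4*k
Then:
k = -45/94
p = -25/94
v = -18/47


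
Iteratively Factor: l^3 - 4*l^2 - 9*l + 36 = (l - 4)*(l^2 - 9) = (l - 4)*(l + 3)*(l - 3)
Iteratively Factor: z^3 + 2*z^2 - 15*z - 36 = (z - 4)*(z^2 + 6*z + 9) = (z - 4)*(z + 3)*(z + 3)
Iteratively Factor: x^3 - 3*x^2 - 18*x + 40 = (x + 4)*(x^2 - 7*x + 10) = (x - 5)*(x + 4)*(x - 2)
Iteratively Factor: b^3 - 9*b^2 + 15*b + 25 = (b + 1)*(b^2 - 10*b + 25) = (b - 5)*(b + 1)*(b - 5)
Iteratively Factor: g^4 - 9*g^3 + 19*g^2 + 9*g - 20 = (g - 5)*(g^3 - 4*g^2 - g + 4) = (g - 5)*(g + 1)*(g^2 - 5*g + 4) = (g - 5)*(g - 4)*(g + 1)*(g - 1)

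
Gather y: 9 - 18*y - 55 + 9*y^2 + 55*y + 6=9*y^2 + 37*y - 40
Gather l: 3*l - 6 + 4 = 3*l - 2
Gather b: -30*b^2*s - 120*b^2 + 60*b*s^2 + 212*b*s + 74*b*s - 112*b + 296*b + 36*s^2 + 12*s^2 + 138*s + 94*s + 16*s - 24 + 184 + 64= b^2*(-30*s - 120) + b*(60*s^2 + 286*s + 184) + 48*s^2 + 248*s + 224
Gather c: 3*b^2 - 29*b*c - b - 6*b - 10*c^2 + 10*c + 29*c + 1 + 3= 3*b^2 - 7*b - 10*c^2 + c*(39 - 29*b) + 4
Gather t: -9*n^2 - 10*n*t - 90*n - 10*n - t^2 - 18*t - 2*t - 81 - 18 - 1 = -9*n^2 - 100*n - t^2 + t*(-10*n - 20) - 100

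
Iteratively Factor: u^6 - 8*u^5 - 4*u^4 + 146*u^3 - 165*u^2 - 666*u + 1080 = (u - 5)*(u^5 - 3*u^4 - 19*u^3 + 51*u^2 + 90*u - 216) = (u - 5)*(u + 3)*(u^4 - 6*u^3 - u^2 + 54*u - 72) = (u - 5)*(u - 4)*(u + 3)*(u^3 - 2*u^2 - 9*u + 18) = (u - 5)*(u - 4)*(u + 3)^2*(u^2 - 5*u + 6) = (u - 5)*(u - 4)*(u - 2)*(u + 3)^2*(u - 3)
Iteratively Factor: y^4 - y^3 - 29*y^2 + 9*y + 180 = (y + 4)*(y^3 - 5*y^2 - 9*y + 45) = (y - 5)*(y + 4)*(y^2 - 9) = (y - 5)*(y - 3)*(y + 4)*(y + 3)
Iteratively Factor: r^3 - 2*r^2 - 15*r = (r - 5)*(r^2 + 3*r) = r*(r - 5)*(r + 3)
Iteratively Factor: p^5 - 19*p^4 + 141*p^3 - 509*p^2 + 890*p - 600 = (p - 3)*(p^4 - 16*p^3 + 93*p^2 - 230*p + 200) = (p - 5)*(p - 3)*(p^3 - 11*p^2 + 38*p - 40) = (p - 5)*(p - 4)*(p - 3)*(p^2 - 7*p + 10) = (p - 5)^2*(p - 4)*(p - 3)*(p - 2)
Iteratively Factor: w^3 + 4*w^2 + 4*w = (w + 2)*(w^2 + 2*w) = w*(w + 2)*(w + 2)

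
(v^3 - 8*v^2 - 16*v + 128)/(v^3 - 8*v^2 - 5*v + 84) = (v^2 - 4*v - 32)/(v^2 - 4*v - 21)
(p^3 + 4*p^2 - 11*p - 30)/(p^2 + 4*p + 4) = (p^2 + 2*p - 15)/(p + 2)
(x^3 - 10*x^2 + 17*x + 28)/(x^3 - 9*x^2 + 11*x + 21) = (x - 4)/(x - 3)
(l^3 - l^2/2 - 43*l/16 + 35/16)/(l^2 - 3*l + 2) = (l^2 + l/2 - 35/16)/(l - 2)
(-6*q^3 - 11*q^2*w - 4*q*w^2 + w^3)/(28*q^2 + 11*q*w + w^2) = (-6*q^3 - 11*q^2*w - 4*q*w^2 + w^3)/(28*q^2 + 11*q*w + w^2)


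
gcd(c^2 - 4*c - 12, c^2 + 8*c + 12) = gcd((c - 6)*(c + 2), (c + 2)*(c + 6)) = c + 2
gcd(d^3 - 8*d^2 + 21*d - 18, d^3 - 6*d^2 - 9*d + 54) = d - 3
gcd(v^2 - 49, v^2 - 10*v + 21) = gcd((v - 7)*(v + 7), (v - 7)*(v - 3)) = v - 7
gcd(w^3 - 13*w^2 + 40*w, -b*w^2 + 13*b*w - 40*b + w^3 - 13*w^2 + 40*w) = w^2 - 13*w + 40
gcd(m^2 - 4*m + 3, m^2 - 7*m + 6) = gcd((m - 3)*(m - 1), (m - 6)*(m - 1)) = m - 1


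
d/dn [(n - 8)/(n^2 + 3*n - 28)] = (n^2 + 3*n - (n - 8)*(2*n + 3) - 28)/(n^2 + 3*n - 28)^2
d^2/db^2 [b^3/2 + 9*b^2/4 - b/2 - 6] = 3*b + 9/2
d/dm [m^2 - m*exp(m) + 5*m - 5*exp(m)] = -m*exp(m) + 2*m - 6*exp(m) + 5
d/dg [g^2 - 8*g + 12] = 2*g - 8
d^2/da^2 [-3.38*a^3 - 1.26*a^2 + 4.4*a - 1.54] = -20.28*a - 2.52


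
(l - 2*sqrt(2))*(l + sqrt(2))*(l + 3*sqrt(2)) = l^3 + 2*sqrt(2)*l^2 - 10*l - 12*sqrt(2)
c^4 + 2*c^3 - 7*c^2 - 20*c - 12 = (c - 3)*(c + 1)*(c + 2)^2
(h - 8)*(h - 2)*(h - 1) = h^3 - 11*h^2 + 26*h - 16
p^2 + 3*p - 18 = (p - 3)*(p + 6)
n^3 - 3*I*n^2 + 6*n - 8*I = (n - 4*I)*(n - I)*(n + 2*I)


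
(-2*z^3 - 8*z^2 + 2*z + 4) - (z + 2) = -2*z^3 - 8*z^2 + z + 2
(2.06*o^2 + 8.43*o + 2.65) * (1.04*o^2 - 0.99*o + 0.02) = 2.1424*o^4 + 6.7278*o^3 - 5.5485*o^2 - 2.4549*o + 0.053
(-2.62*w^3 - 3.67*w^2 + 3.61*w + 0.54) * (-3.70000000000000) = 9.694*w^3 + 13.579*w^2 - 13.357*w - 1.998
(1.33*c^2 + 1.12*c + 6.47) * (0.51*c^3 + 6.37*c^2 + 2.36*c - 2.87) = 0.6783*c^5 + 9.0433*c^4 + 13.5729*c^3 + 40.04*c^2 + 12.0548*c - 18.5689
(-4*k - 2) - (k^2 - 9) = -k^2 - 4*k + 7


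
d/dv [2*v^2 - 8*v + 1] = 4*v - 8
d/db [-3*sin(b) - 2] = -3*cos(b)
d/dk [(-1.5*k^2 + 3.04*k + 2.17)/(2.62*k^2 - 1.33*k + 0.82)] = (-5.9698*k^2 - 13.8308*k + 5.3789)/(6.8644*k^4 - 6.9692*k^3 + 6.0657*k^2 - 2.1812*k + 0.6724)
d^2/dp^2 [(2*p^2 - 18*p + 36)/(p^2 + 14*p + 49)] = 4*(229 - 23*p)/(p^4 + 28*p^3 + 294*p^2 + 1372*p + 2401)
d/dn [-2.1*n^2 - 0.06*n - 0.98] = -4.2*n - 0.06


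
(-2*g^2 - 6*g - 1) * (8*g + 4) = -16*g^3 - 56*g^2 - 32*g - 4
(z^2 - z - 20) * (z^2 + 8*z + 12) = z^4 + 7*z^3 - 16*z^2 - 172*z - 240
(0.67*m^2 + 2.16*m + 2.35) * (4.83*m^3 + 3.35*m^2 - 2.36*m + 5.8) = 3.2361*m^5 + 12.6773*m^4 + 17.0053*m^3 + 6.6609*m^2 + 6.982*m + 13.63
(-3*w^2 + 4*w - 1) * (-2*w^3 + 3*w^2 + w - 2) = 6*w^5 - 17*w^4 + 11*w^3 + 7*w^2 - 9*w + 2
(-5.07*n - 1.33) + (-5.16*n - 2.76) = -10.23*n - 4.09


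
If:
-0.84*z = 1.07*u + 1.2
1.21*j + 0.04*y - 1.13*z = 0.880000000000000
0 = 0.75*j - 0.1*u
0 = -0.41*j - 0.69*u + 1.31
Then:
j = 0.23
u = 1.76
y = -88.76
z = -3.67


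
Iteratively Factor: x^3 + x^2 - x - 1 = (x - 1)*(x^2 + 2*x + 1) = (x - 1)*(x + 1)*(x + 1)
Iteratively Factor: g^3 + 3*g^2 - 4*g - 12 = (g + 3)*(g^2 - 4) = (g - 2)*(g + 3)*(g + 2)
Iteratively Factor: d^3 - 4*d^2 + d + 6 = (d - 3)*(d^2 - d - 2) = (d - 3)*(d + 1)*(d - 2)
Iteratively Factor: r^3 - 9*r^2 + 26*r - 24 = (r - 2)*(r^2 - 7*r + 12) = (r - 4)*(r - 2)*(r - 3)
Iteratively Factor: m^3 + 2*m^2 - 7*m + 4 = (m - 1)*(m^2 + 3*m - 4) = (m - 1)*(m + 4)*(m - 1)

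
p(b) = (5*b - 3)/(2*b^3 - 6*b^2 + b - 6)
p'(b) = (5*b - 3)*(-6*b^2 + 12*b - 1)/(2*b^3 - 6*b^2 + b - 6)^2 + 5/(2*b^3 - 6*b^2 + b - 6)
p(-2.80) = 0.17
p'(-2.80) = 0.09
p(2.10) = -0.63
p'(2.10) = -0.54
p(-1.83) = 0.30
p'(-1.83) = 0.20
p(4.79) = 0.26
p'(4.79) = -0.20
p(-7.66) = 0.03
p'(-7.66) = 0.01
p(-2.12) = 0.25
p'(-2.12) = 0.16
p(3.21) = 8.49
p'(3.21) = -130.88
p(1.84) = -0.52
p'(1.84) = -0.38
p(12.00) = 0.02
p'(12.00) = 0.00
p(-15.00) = 0.01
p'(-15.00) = 0.00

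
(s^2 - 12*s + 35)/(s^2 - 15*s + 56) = (s - 5)/(s - 8)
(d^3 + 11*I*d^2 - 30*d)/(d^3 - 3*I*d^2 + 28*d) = (d^2 + 11*I*d - 30)/(d^2 - 3*I*d + 28)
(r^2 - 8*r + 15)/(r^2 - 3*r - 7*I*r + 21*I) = (r - 5)/(r - 7*I)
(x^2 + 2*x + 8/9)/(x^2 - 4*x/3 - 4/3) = (x + 4/3)/(x - 2)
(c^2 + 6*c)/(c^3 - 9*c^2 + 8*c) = (c + 6)/(c^2 - 9*c + 8)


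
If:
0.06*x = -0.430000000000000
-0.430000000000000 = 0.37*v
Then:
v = -1.16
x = -7.17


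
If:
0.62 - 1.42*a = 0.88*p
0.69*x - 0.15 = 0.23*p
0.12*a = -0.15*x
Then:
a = -1.73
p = 3.49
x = 1.38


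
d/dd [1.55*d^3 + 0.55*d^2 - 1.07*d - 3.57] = 4.65*d^2 + 1.1*d - 1.07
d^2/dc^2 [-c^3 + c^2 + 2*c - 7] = 2 - 6*c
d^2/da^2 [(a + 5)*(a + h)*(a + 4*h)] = 6*a + 10*h + 10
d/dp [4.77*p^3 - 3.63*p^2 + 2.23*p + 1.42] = 14.31*p^2 - 7.26*p + 2.23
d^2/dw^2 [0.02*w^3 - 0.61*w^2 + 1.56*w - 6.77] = 0.12*w - 1.22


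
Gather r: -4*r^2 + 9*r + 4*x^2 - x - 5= -4*r^2 + 9*r + 4*x^2 - x - 5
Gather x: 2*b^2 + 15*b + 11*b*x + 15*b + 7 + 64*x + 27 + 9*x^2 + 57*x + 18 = 2*b^2 + 30*b + 9*x^2 + x*(11*b + 121) + 52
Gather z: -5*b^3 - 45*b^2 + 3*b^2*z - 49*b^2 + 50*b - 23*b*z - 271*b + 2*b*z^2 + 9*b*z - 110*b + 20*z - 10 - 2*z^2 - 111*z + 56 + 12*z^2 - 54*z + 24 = -5*b^3 - 94*b^2 - 331*b + z^2*(2*b + 10) + z*(3*b^2 - 14*b - 145) + 70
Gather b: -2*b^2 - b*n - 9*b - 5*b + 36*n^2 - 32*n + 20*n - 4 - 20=-2*b^2 + b*(-n - 14) + 36*n^2 - 12*n - 24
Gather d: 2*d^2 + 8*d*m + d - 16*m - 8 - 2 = 2*d^2 + d*(8*m + 1) - 16*m - 10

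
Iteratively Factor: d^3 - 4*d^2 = (d)*(d^2 - 4*d) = d^2*(d - 4)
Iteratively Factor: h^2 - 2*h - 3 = (h + 1)*(h - 3)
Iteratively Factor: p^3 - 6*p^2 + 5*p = (p)*(p^2 - 6*p + 5) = p*(p - 1)*(p - 5)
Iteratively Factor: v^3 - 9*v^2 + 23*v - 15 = (v - 5)*(v^2 - 4*v + 3) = (v - 5)*(v - 1)*(v - 3)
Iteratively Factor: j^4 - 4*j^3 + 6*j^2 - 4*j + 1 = (j - 1)*(j^3 - 3*j^2 + 3*j - 1) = (j - 1)^2*(j^2 - 2*j + 1) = (j - 1)^3*(j - 1)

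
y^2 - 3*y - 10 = (y - 5)*(y + 2)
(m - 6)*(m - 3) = m^2 - 9*m + 18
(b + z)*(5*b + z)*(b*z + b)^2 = 5*b^4*z^2 + 10*b^4*z + 5*b^4 + 6*b^3*z^3 + 12*b^3*z^2 + 6*b^3*z + b^2*z^4 + 2*b^2*z^3 + b^2*z^2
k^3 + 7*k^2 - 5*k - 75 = (k - 3)*(k + 5)^2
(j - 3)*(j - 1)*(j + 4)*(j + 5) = j^4 + 5*j^3 - 13*j^2 - 53*j + 60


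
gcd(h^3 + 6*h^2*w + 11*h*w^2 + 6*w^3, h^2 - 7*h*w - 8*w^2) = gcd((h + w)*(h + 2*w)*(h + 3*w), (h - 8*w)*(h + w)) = h + w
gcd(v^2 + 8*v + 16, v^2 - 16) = v + 4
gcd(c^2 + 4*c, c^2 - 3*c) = c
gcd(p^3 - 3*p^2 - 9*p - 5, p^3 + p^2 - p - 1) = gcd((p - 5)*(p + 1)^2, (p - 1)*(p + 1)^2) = p^2 + 2*p + 1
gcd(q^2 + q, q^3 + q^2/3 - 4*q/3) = q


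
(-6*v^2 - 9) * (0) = 0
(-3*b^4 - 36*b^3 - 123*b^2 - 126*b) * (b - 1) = -3*b^5 - 33*b^4 - 87*b^3 - 3*b^2 + 126*b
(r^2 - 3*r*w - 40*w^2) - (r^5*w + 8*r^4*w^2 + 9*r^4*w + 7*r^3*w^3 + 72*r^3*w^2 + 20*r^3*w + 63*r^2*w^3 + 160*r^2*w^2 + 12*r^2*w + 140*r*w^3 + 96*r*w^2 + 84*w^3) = -r^5*w - 8*r^4*w^2 - 9*r^4*w - 7*r^3*w^3 - 72*r^3*w^2 - 20*r^3*w - 63*r^2*w^3 - 160*r^2*w^2 - 12*r^2*w + r^2 - 140*r*w^3 - 96*r*w^2 - 3*r*w - 84*w^3 - 40*w^2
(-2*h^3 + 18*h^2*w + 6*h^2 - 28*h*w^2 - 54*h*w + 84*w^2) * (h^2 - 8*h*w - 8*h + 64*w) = -2*h^5 + 34*h^4*w + 22*h^4 - 172*h^3*w^2 - 374*h^3*w - 48*h^3 + 224*h^2*w^3 + 1892*h^2*w^2 + 816*h^2*w - 2464*h*w^3 - 4128*h*w^2 + 5376*w^3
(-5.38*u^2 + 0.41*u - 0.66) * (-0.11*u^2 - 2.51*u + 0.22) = 0.5918*u^4 + 13.4587*u^3 - 2.1401*u^2 + 1.7468*u - 0.1452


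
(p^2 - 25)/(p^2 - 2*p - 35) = (p - 5)/(p - 7)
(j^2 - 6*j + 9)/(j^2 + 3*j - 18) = (j - 3)/(j + 6)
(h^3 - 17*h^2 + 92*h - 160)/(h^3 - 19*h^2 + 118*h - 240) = (h - 4)/(h - 6)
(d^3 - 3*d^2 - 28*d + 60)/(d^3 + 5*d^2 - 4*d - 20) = (d - 6)/(d + 2)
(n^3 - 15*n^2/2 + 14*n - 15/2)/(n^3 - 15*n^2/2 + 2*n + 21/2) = (n^2 - 6*n + 5)/(n^2 - 6*n - 7)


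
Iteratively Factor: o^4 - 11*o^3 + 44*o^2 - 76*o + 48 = (o - 2)*(o^3 - 9*o^2 + 26*o - 24) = (o - 4)*(o - 2)*(o^2 - 5*o + 6) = (o - 4)*(o - 3)*(o - 2)*(o - 2)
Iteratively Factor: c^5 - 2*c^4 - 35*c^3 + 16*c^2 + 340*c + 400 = (c + 2)*(c^4 - 4*c^3 - 27*c^2 + 70*c + 200) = (c + 2)*(c + 4)*(c^3 - 8*c^2 + 5*c + 50) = (c + 2)^2*(c + 4)*(c^2 - 10*c + 25) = (c - 5)*(c + 2)^2*(c + 4)*(c - 5)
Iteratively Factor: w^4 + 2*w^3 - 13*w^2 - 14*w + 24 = (w + 4)*(w^3 - 2*w^2 - 5*w + 6) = (w - 3)*(w + 4)*(w^2 + w - 2) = (w - 3)*(w - 1)*(w + 4)*(w + 2)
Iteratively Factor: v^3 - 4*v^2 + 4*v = (v - 2)*(v^2 - 2*v) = v*(v - 2)*(v - 2)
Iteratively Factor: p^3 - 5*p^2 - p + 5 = (p - 1)*(p^2 - 4*p - 5) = (p - 1)*(p + 1)*(p - 5)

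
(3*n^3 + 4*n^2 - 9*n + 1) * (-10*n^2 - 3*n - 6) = -30*n^5 - 49*n^4 + 60*n^3 - 7*n^2 + 51*n - 6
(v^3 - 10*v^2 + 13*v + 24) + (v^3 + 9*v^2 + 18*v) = 2*v^3 - v^2 + 31*v + 24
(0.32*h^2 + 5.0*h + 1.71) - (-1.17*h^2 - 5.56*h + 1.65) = 1.49*h^2 + 10.56*h + 0.0600000000000001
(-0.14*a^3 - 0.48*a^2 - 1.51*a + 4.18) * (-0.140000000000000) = 0.0196*a^3 + 0.0672*a^2 + 0.2114*a - 0.5852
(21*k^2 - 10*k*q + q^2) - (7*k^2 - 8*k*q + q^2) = 14*k^2 - 2*k*q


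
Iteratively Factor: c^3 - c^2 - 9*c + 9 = (c + 3)*(c^2 - 4*c + 3) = (c - 3)*(c + 3)*(c - 1)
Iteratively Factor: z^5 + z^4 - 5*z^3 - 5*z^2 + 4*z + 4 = (z - 1)*(z^4 + 2*z^3 - 3*z^2 - 8*z - 4) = (z - 1)*(z + 2)*(z^3 - 3*z - 2) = (z - 1)*(z + 1)*(z + 2)*(z^2 - z - 2) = (z - 1)*(z + 1)^2*(z + 2)*(z - 2)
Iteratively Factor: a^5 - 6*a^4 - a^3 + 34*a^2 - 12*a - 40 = (a + 1)*(a^4 - 7*a^3 + 6*a^2 + 28*a - 40) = (a + 1)*(a + 2)*(a^3 - 9*a^2 + 24*a - 20) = (a - 5)*(a + 1)*(a + 2)*(a^2 - 4*a + 4) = (a - 5)*(a - 2)*(a + 1)*(a + 2)*(a - 2)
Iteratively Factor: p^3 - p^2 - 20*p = (p + 4)*(p^2 - 5*p) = p*(p + 4)*(p - 5)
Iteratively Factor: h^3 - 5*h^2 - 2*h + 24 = (h - 3)*(h^2 - 2*h - 8) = (h - 4)*(h - 3)*(h + 2)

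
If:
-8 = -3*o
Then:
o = 8/3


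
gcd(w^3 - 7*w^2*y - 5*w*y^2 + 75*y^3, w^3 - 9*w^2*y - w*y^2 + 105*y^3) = -w^2 + 2*w*y + 15*y^2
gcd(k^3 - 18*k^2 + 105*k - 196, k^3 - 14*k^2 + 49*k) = k^2 - 14*k + 49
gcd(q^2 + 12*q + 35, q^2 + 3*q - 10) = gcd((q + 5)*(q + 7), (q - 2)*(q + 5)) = q + 5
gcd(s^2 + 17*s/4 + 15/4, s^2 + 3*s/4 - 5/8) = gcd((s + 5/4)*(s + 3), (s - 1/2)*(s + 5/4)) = s + 5/4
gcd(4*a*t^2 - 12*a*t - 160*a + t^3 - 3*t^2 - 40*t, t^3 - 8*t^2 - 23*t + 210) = t + 5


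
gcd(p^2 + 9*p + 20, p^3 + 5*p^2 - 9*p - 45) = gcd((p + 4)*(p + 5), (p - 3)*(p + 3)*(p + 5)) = p + 5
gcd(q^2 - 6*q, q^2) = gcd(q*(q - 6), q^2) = q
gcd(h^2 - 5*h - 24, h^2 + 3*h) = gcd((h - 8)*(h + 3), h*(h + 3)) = h + 3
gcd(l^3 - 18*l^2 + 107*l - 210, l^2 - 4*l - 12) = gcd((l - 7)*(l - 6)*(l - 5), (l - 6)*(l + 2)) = l - 6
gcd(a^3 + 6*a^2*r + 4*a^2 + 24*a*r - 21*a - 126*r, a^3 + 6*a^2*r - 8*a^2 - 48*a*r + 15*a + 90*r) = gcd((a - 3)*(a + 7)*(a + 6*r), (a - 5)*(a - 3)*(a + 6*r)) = a^2 + 6*a*r - 3*a - 18*r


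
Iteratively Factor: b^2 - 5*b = (b - 5)*(b)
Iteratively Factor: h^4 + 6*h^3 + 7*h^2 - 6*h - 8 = (h + 1)*(h^3 + 5*h^2 + 2*h - 8) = (h + 1)*(h + 4)*(h^2 + h - 2) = (h + 1)*(h + 2)*(h + 4)*(h - 1)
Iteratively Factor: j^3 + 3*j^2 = (j + 3)*(j^2) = j*(j + 3)*(j)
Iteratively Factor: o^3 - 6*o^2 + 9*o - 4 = (o - 1)*(o^2 - 5*o + 4) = (o - 4)*(o - 1)*(o - 1)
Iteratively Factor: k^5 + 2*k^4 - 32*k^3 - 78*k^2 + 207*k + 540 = (k + 3)*(k^4 - k^3 - 29*k^2 + 9*k + 180) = (k - 3)*(k + 3)*(k^3 + 2*k^2 - 23*k - 60) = (k - 3)*(k + 3)*(k + 4)*(k^2 - 2*k - 15) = (k - 5)*(k - 3)*(k + 3)*(k + 4)*(k + 3)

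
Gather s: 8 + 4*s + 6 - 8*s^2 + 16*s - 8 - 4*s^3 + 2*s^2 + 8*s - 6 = -4*s^3 - 6*s^2 + 28*s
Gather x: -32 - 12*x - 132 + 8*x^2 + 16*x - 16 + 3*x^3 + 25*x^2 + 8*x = 3*x^3 + 33*x^2 + 12*x - 180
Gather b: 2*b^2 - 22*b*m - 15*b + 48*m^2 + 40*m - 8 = 2*b^2 + b*(-22*m - 15) + 48*m^2 + 40*m - 8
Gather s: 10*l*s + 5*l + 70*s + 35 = 5*l + s*(10*l + 70) + 35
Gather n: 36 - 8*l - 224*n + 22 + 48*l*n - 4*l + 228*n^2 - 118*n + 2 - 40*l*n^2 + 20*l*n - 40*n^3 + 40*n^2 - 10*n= -12*l - 40*n^3 + n^2*(268 - 40*l) + n*(68*l - 352) + 60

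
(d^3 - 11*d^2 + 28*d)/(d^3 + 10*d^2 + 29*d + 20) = d*(d^2 - 11*d + 28)/(d^3 + 10*d^2 + 29*d + 20)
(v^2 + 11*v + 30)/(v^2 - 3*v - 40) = (v + 6)/(v - 8)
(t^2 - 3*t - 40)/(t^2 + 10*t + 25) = (t - 8)/(t + 5)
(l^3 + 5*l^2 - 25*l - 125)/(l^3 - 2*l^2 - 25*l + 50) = (l + 5)/(l - 2)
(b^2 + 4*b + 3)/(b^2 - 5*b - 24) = (b + 1)/(b - 8)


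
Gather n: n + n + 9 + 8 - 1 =2*n + 16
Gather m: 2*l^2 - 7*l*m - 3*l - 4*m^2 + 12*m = 2*l^2 - 3*l - 4*m^2 + m*(12 - 7*l)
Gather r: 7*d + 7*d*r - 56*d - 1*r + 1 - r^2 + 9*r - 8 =-49*d - r^2 + r*(7*d + 8) - 7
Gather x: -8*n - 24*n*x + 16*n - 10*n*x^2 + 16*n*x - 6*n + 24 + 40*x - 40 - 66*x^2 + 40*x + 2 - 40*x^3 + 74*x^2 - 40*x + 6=2*n - 40*x^3 + x^2*(8 - 10*n) + x*(40 - 8*n) - 8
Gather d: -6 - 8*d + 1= -8*d - 5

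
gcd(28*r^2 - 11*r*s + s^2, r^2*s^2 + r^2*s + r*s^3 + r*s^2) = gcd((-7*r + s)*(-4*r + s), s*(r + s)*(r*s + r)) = 1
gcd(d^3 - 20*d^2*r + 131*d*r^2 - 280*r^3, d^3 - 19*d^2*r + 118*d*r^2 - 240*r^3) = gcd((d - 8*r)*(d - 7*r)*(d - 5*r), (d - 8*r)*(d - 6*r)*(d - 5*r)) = d^2 - 13*d*r + 40*r^2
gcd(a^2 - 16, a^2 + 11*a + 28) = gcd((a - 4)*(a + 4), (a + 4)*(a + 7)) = a + 4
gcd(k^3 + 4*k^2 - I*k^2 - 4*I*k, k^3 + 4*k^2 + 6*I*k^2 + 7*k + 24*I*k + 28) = k^2 + k*(4 - I) - 4*I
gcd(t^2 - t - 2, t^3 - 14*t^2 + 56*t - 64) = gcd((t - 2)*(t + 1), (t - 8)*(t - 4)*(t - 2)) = t - 2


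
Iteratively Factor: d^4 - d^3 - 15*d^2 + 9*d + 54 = (d - 3)*(d^3 + 2*d^2 - 9*d - 18) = (d - 3)*(d + 3)*(d^2 - d - 6) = (d - 3)*(d + 2)*(d + 3)*(d - 3)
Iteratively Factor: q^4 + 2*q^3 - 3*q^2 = (q + 3)*(q^3 - q^2) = (q - 1)*(q + 3)*(q^2) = q*(q - 1)*(q + 3)*(q)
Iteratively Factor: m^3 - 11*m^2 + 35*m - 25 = (m - 5)*(m^2 - 6*m + 5) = (m - 5)^2*(m - 1)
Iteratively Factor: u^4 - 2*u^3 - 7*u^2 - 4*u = (u + 1)*(u^3 - 3*u^2 - 4*u) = (u - 4)*(u + 1)*(u^2 + u) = u*(u - 4)*(u + 1)*(u + 1)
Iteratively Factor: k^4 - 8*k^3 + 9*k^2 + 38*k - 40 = (k + 2)*(k^3 - 10*k^2 + 29*k - 20) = (k - 4)*(k + 2)*(k^2 - 6*k + 5) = (k - 5)*(k - 4)*(k + 2)*(k - 1)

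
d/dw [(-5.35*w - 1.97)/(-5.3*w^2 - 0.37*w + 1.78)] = (28.355*w^2 + 1.9795*w - (5.35*w + 1.97)*(10.6*w + 0.37) - 9.523)/(5.3*w^2 + 0.37*w - 1.78)^2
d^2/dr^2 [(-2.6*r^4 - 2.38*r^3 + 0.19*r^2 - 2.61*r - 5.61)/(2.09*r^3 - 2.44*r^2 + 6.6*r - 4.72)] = (-5.6843418860808e-14*r^8 + 5.6843418860808e-14*r^7 + 18.1558619999997*r^6 + 225.905394*r^5 - 1370.862684*r^4 + 1674.42444*r^3 - 1237.034424*r^2 + 72.229008*r - 513.672352)/(9.129329*r^9 - 31.974492*r^8 + 123.817452*r^7 - 278.32324*r^6 + 535.423152*r^5 - 793.808256*r^4 + 883.246848*r^3 - 779.887488*r^2 + 441.11232*r - 105.154048)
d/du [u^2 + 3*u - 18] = 2*u + 3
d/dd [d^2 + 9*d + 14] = 2*d + 9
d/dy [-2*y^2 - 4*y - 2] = -4*y - 4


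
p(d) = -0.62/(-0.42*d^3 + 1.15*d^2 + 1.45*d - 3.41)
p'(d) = -0.62*(1.26*d^2 - 2.3*d - 1.45)/(-0.42*d^3 + 1.15*d^2 + 1.45*d - 3.41)^2 = (-0.7812*d^2 + 1.426*d + 0.899)/(0.42*d^3 - 1.15*d^2 - 1.45*d + 3.41)^2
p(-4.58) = -0.01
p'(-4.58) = -0.01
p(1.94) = -0.93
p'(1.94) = 1.64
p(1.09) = 0.62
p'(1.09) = 1.50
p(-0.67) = 0.17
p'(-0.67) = -0.03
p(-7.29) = -0.00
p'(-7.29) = -0.00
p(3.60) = 0.22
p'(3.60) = -0.49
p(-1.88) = -0.86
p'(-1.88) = -8.78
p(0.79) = 0.35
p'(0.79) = 0.50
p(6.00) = 0.01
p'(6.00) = -0.01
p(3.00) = 12.40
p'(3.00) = -741.52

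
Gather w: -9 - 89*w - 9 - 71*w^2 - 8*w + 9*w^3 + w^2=9*w^3 - 70*w^2 - 97*w - 18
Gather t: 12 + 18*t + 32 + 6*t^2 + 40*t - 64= 6*t^2 + 58*t - 20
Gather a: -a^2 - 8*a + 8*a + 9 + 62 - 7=64 - a^2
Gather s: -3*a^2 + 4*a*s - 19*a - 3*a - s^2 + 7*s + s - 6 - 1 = -3*a^2 - 22*a - s^2 + s*(4*a + 8) - 7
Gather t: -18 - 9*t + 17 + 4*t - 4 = -5*t - 5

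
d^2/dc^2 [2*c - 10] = 0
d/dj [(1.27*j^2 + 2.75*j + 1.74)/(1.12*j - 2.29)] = (1.4224*j^2 - 5.8166*j - 8.2463)/(1.2544*j^2 - 5.1296*j + 5.2441)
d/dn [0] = 0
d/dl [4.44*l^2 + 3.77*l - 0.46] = 8.88*l + 3.77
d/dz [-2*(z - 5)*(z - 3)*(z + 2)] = -6*z^2 + 24*z + 2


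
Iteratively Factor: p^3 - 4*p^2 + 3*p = (p - 3)*(p^2 - p) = (p - 3)*(p - 1)*(p)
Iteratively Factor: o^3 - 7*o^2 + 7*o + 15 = (o - 5)*(o^2 - 2*o - 3) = (o - 5)*(o + 1)*(o - 3)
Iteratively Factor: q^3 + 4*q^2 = (q + 4)*(q^2) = q*(q + 4)*(q)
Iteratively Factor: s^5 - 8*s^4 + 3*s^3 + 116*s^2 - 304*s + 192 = (s + 4)*(s^4 - 12*s^3 + 51*s^2 - 88*s + 48) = (s - 3)*(s + 4)*(s^3 - 9*s^2 + 24*s - 16) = (s - 4)*(s - 3)*(s + 4)*(s^2 - 5*s + 4) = (s - 4)^2*(s - 3)*(s + 4)*(s - 1)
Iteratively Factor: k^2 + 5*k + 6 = (k + 2)*(k + 3)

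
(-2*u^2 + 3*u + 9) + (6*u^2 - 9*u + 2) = 4*u^2 - 6*u + 11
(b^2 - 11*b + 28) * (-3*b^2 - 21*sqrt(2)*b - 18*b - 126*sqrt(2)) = -3*b^4 - 21*sqrt(2)*b^3 + 15*b^3 + 114*b^2 + 105*sqrt(2)*b^2 - 504*b + 798*sqrt(2)*b - 3528*sqrt(2)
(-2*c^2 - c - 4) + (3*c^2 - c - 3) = c^2 - 2*c - 7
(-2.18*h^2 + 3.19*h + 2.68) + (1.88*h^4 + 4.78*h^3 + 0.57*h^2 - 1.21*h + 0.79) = 1.88*h^4 + 4.78*h^3 - 1.61*h^2 + 1.98*h + 3.47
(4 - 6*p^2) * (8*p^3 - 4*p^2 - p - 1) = -48*p^5 + 24*p^4 + 38*p^3 - 10*p^2 - 4*p - 4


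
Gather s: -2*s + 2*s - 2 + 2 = 0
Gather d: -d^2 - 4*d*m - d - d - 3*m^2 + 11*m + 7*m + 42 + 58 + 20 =-d^2 + d*(-4*m - 2) - 3*m^2 + 18*m + 120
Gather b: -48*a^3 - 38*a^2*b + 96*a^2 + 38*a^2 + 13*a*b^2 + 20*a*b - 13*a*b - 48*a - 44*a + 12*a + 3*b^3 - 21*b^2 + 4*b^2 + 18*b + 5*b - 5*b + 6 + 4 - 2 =-48*a^3 + 134*a^2 - 80*a + 3*b^3 + b^2*(13*a - 17) + b*(-38*a^2 + 7*a + 18) + 8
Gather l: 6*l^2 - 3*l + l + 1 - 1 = 6*l^2 - 2*l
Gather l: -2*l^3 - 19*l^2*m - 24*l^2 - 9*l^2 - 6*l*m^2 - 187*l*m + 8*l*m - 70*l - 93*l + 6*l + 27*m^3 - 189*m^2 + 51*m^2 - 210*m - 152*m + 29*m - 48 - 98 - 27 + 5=-2*l^3 + l^2*(-19*m - 33) + l*(-6*m^2 - 179*m - 157) + 27*m^3 - 138*m^2 - 333*m - 168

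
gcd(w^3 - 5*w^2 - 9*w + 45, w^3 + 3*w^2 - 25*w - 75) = w^2 - 2*w - 15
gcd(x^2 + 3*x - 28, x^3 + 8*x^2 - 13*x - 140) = x^2 + 3*x - 28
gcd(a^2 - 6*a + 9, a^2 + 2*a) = 1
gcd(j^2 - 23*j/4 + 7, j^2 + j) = 1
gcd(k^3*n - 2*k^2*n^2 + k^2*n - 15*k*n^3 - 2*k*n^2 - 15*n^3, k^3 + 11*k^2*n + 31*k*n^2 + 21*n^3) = k + 3*n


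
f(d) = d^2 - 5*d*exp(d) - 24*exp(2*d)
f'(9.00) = -3152083654.79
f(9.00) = -1576203817.07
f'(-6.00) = -11.94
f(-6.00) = 36.07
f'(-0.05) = -48.05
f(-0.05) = -21.48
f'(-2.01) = -4.21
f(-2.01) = 4.96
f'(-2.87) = -5.36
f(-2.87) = 8.97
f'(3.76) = -89553.88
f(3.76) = -45062.91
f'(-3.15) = -5.93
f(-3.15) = 10.55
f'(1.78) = -1766.70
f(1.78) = -893.52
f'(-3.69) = -7.07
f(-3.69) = 14.06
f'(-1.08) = -7.56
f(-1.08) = 0.23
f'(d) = -5*d*exp(d) + 2*d - 48*exp(2*d) - 5*exp(d)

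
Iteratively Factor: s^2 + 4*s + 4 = (s + 2)*(s + 2)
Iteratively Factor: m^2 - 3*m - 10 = (m - 5)*(m + 2)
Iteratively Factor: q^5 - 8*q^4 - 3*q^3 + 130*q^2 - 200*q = (q + 4)*(q^4 - 12*q^3 + 45*q^2 - 50*q) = q*(q + 4)*(q^3 - 12*q^2 + 45*q - 50) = q*(q - 5)*(q + 4)*(q^2 - 7*q + 10) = q*(q - 5)*(q - 2)*(q + 4)*(q - 5)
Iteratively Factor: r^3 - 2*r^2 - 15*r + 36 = (r - 3)*(r^2 + r - 12) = (r - 3)*(r + 4)*(r - 3)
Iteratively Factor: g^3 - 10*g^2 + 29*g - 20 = (g - 4)*(g^2 - 6*g + 5) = (g - 4)*(g - 1)*(g - 5)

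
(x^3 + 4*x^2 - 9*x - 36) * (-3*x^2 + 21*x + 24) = -3*x^5 + 9*x^4 + 135*x^3 + 15*x^2 - 972*x - 864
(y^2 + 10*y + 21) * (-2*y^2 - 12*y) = -2*y^4 - 32*y^3 - 162*y^2 - 252*y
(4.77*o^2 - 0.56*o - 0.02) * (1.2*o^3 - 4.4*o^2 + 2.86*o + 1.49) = 5.724*o^5 - 21.66*o^4 + 16.0822*o^3 + 5.5937*o^2 - 0.8916*o - 0.0298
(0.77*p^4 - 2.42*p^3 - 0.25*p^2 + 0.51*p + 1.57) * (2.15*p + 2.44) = 1.6555*p^5 - 3.3242*p^4 - 6.4423*p^3 + 0.4865*p^2 + 4.6199*p + 3.8308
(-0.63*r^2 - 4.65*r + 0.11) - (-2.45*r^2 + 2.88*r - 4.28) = 1.82*r^2 - 7.53*r + 4.39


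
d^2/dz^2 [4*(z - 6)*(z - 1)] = 8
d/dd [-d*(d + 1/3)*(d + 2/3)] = -3*d^2 - 2*d - 2/9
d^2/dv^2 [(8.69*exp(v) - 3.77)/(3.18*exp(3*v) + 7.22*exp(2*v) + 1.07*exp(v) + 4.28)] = (351.507024*exp(6*v) + 255.443039999999*exp(5*v) - 617.413192*exp(4*v) - 2416.45249*exp(3*v) - 1236.782826*exp(2*v) + 421.883131*exp(v) + 176.451988)*exp(v)/(32.157432*exp(9*v) + 219.034584*exp(8*v) + 529.76574*exp(7*v) + 653.610896*exp(6*v) + 767.857038*exp(5*v) + 781.505958*exp(4*v) + 374.370851*exp(3*v) + 411.47706*exp(2*v) + 58.802064*exp(v) + 78.402752)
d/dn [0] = 0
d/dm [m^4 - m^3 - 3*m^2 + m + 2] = 4*m^3 - 3*m^2 - 6*m + 1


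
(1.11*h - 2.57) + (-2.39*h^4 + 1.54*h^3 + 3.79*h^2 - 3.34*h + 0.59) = -2.39*h^4 + 1.54*h^3 + 3.79*h^2 - 2.23*h - 1.98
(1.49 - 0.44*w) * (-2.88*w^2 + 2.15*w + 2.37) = 1.2672*w^3 - 5.2372*w^2 + 2.1607*w + 3.5313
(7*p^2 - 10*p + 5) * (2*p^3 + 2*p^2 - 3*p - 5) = 14*p^5 - 6*p^4 - 31*p^3 + 5*p^2 + 35*p - 25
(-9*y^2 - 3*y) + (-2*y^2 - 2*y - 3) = -11*y^2 - 5*y - 3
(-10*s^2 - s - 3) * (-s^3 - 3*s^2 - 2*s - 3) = 10*s^5 + 31*s^4 + 26*s^3 + 41*s^2 + 9*s + 9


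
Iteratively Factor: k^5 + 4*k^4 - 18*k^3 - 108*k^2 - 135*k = (k)*(k^4 + 4*k^3 - 18*k^2 - 108*k - 135) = k*(k + 3)*(k^3 + k^2 - 21*k - 45) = k*(k - 5)*(k + 3)*(k^2 + 6*k + 9) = k*(k - 5)*(k + 3)^2*(k + 3)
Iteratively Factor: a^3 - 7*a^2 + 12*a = (a)*(a^2 - 7*a + 12) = a*(a - 4)*(a - 3)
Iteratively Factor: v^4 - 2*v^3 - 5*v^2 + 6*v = (v - 1)*(v^3 - v^2 - 6*v) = (v - 3)*(v - 1)*(v^2 + 2*v) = v*(v - 3)*(v - 1)*(v + 2)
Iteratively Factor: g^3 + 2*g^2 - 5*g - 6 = (g + 3)*(g^2 - g - 2) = (g - 2)*(g + 3)*(g + 1)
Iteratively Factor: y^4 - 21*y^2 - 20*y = (y - 5)*(y^3 + 5*y^2 + 4*y) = (y - 5)*(y + 4)*(y^2 + y) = (y - 5)*(y + 1)*(y + 4)*(y)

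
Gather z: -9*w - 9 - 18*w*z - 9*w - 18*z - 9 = -18*w + z*(-18*w - 18) - 18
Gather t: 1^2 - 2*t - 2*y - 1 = -2*t - 2*y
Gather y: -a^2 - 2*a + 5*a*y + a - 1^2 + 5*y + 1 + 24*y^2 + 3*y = -a^2 - a + 24*y^2 + y*(5*a + 8)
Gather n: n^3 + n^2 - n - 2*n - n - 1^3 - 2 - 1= n^3 + n^2 - 4*n - 4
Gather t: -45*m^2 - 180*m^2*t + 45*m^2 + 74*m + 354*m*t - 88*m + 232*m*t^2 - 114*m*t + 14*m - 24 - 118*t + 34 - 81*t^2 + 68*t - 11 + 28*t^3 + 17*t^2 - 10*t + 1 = 28*t^3 + t^2*(232*m - 64) + t*(-180*m^2 + 240*m - 60)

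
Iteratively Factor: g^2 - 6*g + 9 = (g - 3)*(g - 3)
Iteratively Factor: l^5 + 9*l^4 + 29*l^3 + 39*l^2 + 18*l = (l + 3)*(l^4 + 6*l^3 + 11*l^2 + 6*l) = (l + 2)*(l + 3)*(l^3 + 4*l^2 + 3*l) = l*(l + 2)*(l + 3)*(l^2 + 4*l + 3) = l*(l + 2)*(l + 3)^2*(l + 1)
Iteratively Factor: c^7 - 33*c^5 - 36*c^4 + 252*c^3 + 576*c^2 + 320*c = (c + 4)*(c^6 - 4*c^5 - 17*c^4 + 32*c^3 + 124*c^2 + 80*c) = (c + 2)*(c + 4)*(c^5 - 6*c^4 - 5*c^3 + 42*c^2 + 40*c) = (c + 2)^2*(c + 4)*(c^4 - 8*c^3 + 11*c^2 + 20*c) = c*(c + 2)^2*(c + 4)*(c^3 - 8*c^2 + 11*c + 20) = c*(c - 5)*(c + 2)^2*(c + 4)*(c^2 - 3*c - 4) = c*(c - 5)*(c - 4)*(c + 2)^2*(c + 4)*(c + 1)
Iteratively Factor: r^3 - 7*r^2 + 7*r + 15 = (r + 1)*(r^2 - 8*r + 15) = (r - 5)*(r + 1)*(r - 3)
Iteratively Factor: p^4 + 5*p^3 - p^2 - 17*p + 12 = (p - 1)*(p^3 + 6*p^2 + 5*p - 12) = (p - 1)*(p + 3)*(p^2 + 3*p - 4) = (p - 1)*(p + 3)*(p + 4)*(p - 1)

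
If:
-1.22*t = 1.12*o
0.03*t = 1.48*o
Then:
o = 0.00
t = 0.00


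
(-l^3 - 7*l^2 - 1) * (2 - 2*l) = 2*l^4 + 12*l^3 - 14*l^2 + 2*l - 2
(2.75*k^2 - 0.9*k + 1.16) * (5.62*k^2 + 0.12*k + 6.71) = 15.455*k^4 - 4.728*k^3 + 24.8637*k^2 - 5.8998*k + 7.7836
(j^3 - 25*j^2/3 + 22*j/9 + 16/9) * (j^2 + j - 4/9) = j^5 - 22*j^4/3 - 19*j^3/3 + 214*j^2/27 + 56*j/81 - 64/81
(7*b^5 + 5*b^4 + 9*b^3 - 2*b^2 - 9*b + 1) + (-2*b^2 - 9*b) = 7*b^5 + 5*b^4 + 9*b^3 - 4*b^2 - 18*b + 1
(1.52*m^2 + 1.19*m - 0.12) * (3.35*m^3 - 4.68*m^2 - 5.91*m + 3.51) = 5.092*m^5 - 3.1271*m^4 - 14.9544*m^3 - 1.1361*m^2 + 4.8861*m - 0.4212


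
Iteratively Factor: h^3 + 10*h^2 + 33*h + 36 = (h + 4)*(h^2 + 6*h + 9) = (h + 3)*(h + 4)*(h + 3)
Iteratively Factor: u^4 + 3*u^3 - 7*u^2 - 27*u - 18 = (u - 3)*(u^3 + 6*u^2 + 11*u + 6) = (u - 3)*(u + 3)*(u^2 + 3*u + 2) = (u - 3)*(u + 1)*(u + 3)*(u + 2)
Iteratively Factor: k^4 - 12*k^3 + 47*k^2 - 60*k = (k - 4)*(k^3 - 8*k^2 + 15*k) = (k - 5)*(k - 4)*(k^2 - 3*k) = (k - 5)*(k - 4)*(k - 3)*(k)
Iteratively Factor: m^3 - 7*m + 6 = (m - 1)*(m^2 + m - 6) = (m - 1)*(m + 3)*(m - 2)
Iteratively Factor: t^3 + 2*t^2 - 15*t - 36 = (t - 4)*(t^2 + 6*t + 9) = (t - 4)*(t + 3)*(t + 3)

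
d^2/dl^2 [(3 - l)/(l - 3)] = 0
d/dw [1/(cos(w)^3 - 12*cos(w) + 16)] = 3*(cos(w) + 2)*sin(w)/((cos(w) - 2)^3*(cos(w) + 4)^2)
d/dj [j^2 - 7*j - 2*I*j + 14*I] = 2*j - 7 - 2*I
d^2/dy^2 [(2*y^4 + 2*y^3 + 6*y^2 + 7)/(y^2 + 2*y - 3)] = 2*(2*y^6 + 12*y^5 + 6*y^4 - 94*y^3 + 147*y^2 + 96*y + 103)/(y^6 + 6*y^5 + 3*y^4 - 28*y^3 - 9*y^2 + 54*y - 27)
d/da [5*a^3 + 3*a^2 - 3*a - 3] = 15*a^2 + 6*a - 3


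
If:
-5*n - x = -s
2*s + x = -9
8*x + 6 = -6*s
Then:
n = -54/25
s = -33/5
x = 21/5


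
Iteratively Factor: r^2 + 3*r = (r + 3)*(r)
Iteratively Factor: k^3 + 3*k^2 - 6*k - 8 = (k + 4)*(k^2 - k - 2) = (k - 2)*(k + 4)*(k + 1)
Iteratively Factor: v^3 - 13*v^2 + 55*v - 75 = (v - 5)*(v^2 - 8*v + 15) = (v - 5)^2*(v - 3)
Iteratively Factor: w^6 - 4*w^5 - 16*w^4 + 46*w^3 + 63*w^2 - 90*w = (w + 3)*(w^5 - 7*w^4 + 5*w^3 + 31*w^2 - 30*w) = (w - 3)*(w + 3)*(w^4 - 4*w^3 - 7*w^2 + 10*w) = w*(w - 3)*(w + 3)*(w^3 - 4*w^2 - 7*w + 10) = w*(w - 5)*(w - 3)*(w + 3)*(w^2 + w - 2) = w*(w - 5)*(w - 3)*(w - 1)*(w + 3)*(w + 2)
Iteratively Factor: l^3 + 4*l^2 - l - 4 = (l + 4)*(l^2 - 1) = (l - 1)*(l + 4)*(l + 1)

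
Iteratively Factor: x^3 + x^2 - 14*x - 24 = (x + 3)*(x^2 - 2*x - 8) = (x - 4)*(x + 3)*(x + 2)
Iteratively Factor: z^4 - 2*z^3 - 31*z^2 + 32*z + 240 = (z + 4)*(z^3 - 6*z^2 - 7*z + 60) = (z + 3)*(z + 4)*(z^2 - 9*z + 20) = (z - 4)*(z + 3)*(z + 4)*(z - 5)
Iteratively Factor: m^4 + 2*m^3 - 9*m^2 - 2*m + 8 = (m - 1)*(m^3 + 3*m^2 - 6*m - 8) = (m - 2)*(m - 1)*(m^2 + 5*m + 4) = (m - 2)*(m - 1)*(m + 4)*(m + 1)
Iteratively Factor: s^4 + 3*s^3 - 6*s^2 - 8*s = (s)*(s^3 + 3*s^2 - 6*s - 8) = s*(s - 2)*(s^2 + 5*s + 4) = s*(s - 2)*(s + 1)*(s + 4)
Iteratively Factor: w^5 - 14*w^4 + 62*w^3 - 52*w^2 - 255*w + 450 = (w - 3)*(w^4 - 11*w^3 + 29*w^2 + 35*w - 150) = (w - 3)*(w + 2)*(w^3 - 13*w^2 + 55*w - 75) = (w - 3)^2*(w + 2)*(w^2 - 10*w + 25) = (w - 5)*(w - 3)^2*(w + 2)*(w - 5)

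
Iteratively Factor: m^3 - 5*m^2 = (m)*(m^2 - 5*m) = m*(m - 5)*(m)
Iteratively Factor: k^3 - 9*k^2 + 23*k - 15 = (k - 1)*(k^2 - 8*k + 15) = (k - 5)*(k - 1)*(k - 3)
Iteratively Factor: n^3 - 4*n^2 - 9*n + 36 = (n - 3)*(n^2 - n - 12) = (n - 3)*(n + 3)*(n - 4)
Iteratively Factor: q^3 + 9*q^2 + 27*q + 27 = (q + 3)*(q^2 + 6*q + 9) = (q + 3)^2*(q + 3)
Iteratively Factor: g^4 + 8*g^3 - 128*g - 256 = (g + 4)*(g^3 + 4*g^2 - 16*g - 64) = (g + 4)^2*(g^2 - 16) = (g + 4)^3*(g - 4)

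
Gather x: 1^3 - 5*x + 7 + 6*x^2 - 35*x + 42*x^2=48*x^2 - 40*x + 8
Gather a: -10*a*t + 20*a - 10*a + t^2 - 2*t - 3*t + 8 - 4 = a*(10 - 10*t) + t^2 - 5*t + 4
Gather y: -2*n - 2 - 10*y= -2*n - 10*y - 2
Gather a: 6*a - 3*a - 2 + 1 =3*a - 1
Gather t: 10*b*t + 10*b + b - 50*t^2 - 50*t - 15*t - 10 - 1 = 11*b - 50*t^2 + t*(10*b - 65) - 11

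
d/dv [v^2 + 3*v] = 2*v + 3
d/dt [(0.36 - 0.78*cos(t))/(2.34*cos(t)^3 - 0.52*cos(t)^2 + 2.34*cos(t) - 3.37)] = (-3.6504*cos(t)^3 + 2.9328*cos(t)^2 - 0.3744*cos(t) - 1.7862)*sin(t)/(5.4756*cos(t)^6 - 2.4336*cos(t)^5 + 11.2216*cos(t)^4 - 18.2052*cos(t)^3 + 8.9804*cos(t)^2 - 15.7716*cos(t) + 11.3569)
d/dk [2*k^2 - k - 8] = 4*k - 1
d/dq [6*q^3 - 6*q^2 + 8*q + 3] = 18*q^2 - 12*q + 8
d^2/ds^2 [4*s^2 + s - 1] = 8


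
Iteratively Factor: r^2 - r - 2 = (r - 2)*(r + 1)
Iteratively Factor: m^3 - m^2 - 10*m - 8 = (m + 2)*(m^2 - 3*m - 4) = (m - 4)*(m + 2)*(m + 1)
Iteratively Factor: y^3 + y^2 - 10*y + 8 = (y - 2)*(y^2 + 3*y - 4) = (y - 2)*(y - 1)*(y + 4)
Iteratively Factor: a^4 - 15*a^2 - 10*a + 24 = (a - 4)*(a^3 + 4*a^2 + a - 6) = (a - 4)*(a - 1)*(a^2 + 5*a + 6) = (a - 4)*(a - 1)*(a + 3)*(a + 2)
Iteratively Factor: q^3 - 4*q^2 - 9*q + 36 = (q + 3)*(q^2 - 7*q + 12) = (q - 3)*(q + 3)*(q - 4)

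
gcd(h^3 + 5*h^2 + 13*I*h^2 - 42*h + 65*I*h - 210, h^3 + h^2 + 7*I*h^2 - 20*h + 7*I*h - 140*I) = h^2 + h*(5 + 7*I) + 35*I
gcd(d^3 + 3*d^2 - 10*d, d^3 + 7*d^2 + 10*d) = d^2 + 5*d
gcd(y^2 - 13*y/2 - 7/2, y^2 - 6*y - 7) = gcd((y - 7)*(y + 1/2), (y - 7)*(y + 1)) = y - 7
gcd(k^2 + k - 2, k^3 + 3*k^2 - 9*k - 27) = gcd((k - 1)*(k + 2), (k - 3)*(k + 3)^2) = 1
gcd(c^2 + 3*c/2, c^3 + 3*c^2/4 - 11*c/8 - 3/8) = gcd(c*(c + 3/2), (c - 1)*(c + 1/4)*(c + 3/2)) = c + 3/2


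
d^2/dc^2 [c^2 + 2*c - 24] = 2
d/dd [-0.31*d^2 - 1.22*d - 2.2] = -0.62*d - 1.22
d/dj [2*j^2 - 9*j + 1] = 4*j - 9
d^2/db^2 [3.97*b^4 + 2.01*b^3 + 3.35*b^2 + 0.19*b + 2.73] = 47.64*b^2 + 12.06*b + 6.7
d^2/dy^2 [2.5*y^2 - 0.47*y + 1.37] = 5.00000000000000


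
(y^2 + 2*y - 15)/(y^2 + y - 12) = (y + 5)/(y + 4)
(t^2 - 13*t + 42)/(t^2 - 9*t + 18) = (t - 7)/(t - 3)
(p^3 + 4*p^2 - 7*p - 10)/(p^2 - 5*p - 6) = (p^2 + 3*p - 10)/(p - 6)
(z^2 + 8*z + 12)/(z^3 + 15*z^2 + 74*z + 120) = (z + 2)/(z^2 + 9*z + 20)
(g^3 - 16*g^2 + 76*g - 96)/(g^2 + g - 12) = (g^3 - 16*g^2 + 76*g - 96)/(g^2 + g - 12)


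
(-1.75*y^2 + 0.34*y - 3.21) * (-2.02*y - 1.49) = 3.535*y^3 + 1.9207*y^2 + 5.9776*y + 4.7829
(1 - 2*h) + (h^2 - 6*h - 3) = h^2 - 8*h - 2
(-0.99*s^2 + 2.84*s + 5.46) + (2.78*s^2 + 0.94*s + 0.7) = 1.79*s^2 + 3.78*s + 6.16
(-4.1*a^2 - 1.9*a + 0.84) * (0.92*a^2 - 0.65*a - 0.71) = -3.772*a^4 + 0.917*a^3 + 4.9188*a^2 + 0.803*a - 0.5964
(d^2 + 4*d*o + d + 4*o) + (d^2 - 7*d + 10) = 2*d^2 + 4*d*o - 6*d + 4*o + 10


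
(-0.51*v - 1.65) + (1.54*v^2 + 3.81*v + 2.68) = 1.54*v^2 + 3.3*v + 1.03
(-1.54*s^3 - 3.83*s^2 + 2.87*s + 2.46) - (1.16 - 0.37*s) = -1.54*s^3 - 3.83*s^2 + 3.24*s + 1.3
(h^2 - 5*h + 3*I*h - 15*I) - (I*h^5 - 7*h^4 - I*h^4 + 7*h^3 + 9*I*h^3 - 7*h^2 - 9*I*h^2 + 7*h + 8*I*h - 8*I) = -I*h^5 + 7*h^4 + I*h^4 - 7*h^3 - 9*I*h^3 + 8*h^2 + 9*I*h^2 - 12*h - 5*I*h - 7*I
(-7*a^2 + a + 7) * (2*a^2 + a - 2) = -14*a^4 - 5*a^3 + 29*a^2 + 5*a - 14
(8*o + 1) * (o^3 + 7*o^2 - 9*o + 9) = 8*o^4 + 57*o^3 - 65*o^2 + 63*o + 9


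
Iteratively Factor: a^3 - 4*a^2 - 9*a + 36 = (a - 3)*(a^2 - a - 12) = (a - 3)*(a + 3)*(a - 4)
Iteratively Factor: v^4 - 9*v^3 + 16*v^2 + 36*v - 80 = (v - 2)*(v^3 - 7*v^2 + 2*v + 40) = (v - 4)*(v - 2)*(v^2 - 3*v - 10) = (v - 5)*(v - 4)*(v - 2)*(v + 2)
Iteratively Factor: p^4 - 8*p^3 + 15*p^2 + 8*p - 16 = (p + 1)*(p^3 - 9*p^2 + 24*p - 16) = (p - 4)*(p + 1)*(p^2 - 5*p + 4) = (p - 4)^2*(p + 1)*(p - 1)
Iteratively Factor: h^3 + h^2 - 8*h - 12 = (h + 2)*(h^2 - h - 6) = (h - 3)*(h + 2)*(h + 2)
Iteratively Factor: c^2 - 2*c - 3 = (c - 3)*(c + 1)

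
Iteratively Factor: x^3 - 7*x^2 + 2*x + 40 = (x + 2)*(x^2 - 9*x + 20) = (x - 5)*(x + 2)*(x - 4)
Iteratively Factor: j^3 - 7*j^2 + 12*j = (j - 3)*(j^2 - 4*j) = j*(j - 3)*(j - 4)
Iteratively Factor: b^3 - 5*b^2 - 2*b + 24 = (b + 2)*(b^2 - 7*b + 12) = (b - 4)*(b + 2)*(b - 3)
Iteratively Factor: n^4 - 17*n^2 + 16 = (n + 4)*(n^3 - 4*n^2 - n + 4) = (n - 1)*(n + 4)*(n^2 - 3*n - 4) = (n - 4)*(n - 1)*(n + 4)*(n + 1)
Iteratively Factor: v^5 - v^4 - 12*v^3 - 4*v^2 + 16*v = (v - 4)*(v^4 + 3*v^3 - 4*v) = v*(v - 4)*(v^3 + 3*v^2 - 4) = v*(v - 4)*(v - 1)*(v^2 + 4*v + 4) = v*(v - 4)*(v - 1)*(v + 2)*(v + 2)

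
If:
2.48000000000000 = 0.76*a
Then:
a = 3.26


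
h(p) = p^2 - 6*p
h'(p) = 2*p - 6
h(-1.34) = 9.84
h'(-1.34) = -8.68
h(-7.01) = 91.20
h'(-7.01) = -20.02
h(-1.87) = 14.72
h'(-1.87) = -9.74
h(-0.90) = 6.21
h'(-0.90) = -7.80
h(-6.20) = 75.64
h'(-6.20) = -18.40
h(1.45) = -6.60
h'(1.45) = -3.10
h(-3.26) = 30.19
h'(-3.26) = -12.52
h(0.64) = -3.43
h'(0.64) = -4.72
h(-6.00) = 72.00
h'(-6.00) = -18.00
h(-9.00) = 135.00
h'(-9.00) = -24.00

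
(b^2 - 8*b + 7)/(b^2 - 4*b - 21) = (b - 1)/(b + 3)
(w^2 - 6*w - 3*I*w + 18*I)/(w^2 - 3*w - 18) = (w - 3*I)/(w + 3)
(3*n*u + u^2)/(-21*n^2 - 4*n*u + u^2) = u/(-7*n + u)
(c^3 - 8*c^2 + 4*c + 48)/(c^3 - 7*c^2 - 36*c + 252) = (c^2 - 2*c - 8)/(c^2 - c - 42)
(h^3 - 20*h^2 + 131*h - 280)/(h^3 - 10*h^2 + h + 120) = (h - 7)/(h + 3)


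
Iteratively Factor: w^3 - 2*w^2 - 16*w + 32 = (w - 2)*(w^2 - 16) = (w - 4)*(w - 2)*(w + 4)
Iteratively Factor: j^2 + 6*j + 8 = (j + 4)*(j + 2)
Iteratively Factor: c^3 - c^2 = (c)*(c^2 - c) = c*(c - 1)*(c)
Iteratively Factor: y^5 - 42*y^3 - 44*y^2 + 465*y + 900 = (y - 5)*(y^4 + 5*y^3 - 17*y^2 - 129*y - 180) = (y - 5)*(y + 3)*(y^3 + 2*y^2 - 23*y - 60) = (y - 5)^2*(y + 3)*(y^2 + 7*y + 12) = (y - 5)^2*(y + 3)^2*(y + 4)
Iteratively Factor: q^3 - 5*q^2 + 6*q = (q)*(q^2 - 5*q + 6) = q*(q - 2)*(q - 3)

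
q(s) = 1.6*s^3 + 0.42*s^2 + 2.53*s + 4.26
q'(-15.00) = 1069.93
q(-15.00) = -5339.19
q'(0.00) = 2.53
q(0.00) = 4.26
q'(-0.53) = 3.43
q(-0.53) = 2.80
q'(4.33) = 96.16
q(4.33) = 152.98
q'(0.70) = 5.47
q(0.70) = 6.79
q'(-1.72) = 15.29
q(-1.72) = -6.99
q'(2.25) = 28.72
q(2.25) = 30.30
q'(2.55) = 35.88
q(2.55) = 39.97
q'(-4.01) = 76.35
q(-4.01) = -102.30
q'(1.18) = 10.20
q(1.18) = 10.46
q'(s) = 4.8*s^2 + 0.84*s + 2.53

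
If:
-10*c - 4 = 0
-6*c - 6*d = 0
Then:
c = -2/5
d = 2/5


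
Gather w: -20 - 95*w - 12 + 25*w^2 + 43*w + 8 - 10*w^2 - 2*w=15*w^2 - 54*w - 24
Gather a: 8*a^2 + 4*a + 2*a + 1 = 8*a^2 + 6*a + 1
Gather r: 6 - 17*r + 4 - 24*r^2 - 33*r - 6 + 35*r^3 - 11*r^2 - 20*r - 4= 35*r^3 - 35*r^2 - 70*r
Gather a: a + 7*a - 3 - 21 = 8*a - 24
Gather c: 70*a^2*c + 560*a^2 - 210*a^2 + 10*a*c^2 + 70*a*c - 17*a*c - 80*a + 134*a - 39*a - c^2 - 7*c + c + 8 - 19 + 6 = 350*a^2 + 15*a + c^2*(10*a - 1) + c*(70*a^2 + 53*a - 6) - 5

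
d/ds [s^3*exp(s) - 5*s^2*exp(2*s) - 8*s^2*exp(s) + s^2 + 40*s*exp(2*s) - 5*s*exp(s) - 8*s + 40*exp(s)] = s^3*exp(s) - 10*s^2*exp(2*s) - 5*s^2*exp(s) + 70*s*exp(2*s) - 21*s*exp(s) + 2*s + 40*exp(2*s) + 35*exp(s) - 8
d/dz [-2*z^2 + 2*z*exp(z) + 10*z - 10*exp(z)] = 2*z*exp(z) - 4*z - 8*exp(z) + 10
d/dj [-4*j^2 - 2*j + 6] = -8*j - 2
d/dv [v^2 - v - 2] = 2*v - 1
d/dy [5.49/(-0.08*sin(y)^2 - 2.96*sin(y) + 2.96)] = (0.8784*sin(y) + 16.2504)*cos(y)/(0.08*sin(y)^2 + 2.96*sin(y) - 2.96)^2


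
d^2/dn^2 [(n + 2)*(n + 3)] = 2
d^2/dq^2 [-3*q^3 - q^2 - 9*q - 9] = -18*q - 2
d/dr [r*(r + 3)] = 2*r + 3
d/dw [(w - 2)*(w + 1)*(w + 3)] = 3*w^2 + 4*w - 5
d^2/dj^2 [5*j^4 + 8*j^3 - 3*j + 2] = 12*j*(5*j + 4)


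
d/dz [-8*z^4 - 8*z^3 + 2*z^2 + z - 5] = -32*z^3 - 24*z^2 + 4*z + 1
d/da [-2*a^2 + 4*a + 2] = 4 - 4*a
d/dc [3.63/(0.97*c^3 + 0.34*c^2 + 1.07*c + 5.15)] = (-10.5633*c^2 - 2.4684*c - 3.8841)/(0.97*c^3 + 0.34*c^2 + 1.07*c + 5.15)^2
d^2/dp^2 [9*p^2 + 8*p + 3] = 18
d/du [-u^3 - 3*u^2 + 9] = 3*u*(-u - 2)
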